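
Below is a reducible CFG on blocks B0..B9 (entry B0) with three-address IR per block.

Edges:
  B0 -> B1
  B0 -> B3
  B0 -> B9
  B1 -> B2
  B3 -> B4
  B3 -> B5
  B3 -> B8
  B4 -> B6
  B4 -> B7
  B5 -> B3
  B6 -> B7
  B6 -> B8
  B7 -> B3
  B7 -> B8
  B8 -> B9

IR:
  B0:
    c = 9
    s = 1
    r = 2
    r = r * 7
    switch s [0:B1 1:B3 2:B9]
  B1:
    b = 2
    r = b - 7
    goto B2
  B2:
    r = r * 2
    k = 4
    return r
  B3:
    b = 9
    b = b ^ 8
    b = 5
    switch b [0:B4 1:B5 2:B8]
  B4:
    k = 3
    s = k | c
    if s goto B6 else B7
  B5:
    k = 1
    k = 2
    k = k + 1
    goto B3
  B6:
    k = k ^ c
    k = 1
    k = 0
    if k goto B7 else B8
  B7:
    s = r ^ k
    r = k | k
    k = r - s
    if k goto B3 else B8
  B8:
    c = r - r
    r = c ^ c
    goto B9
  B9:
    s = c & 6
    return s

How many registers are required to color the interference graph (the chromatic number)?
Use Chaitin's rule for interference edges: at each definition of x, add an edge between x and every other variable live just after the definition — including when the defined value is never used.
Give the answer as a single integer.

Per-block:
  B0: {c,r,s} / ∅
  B1: {b,r} / ∅
  B2: {k,r} / {r}
  B3: {b} / ∅
  B4: {k,s} / {c}
  B5: {k} / ∅
  B6: {k} / {c,k}
  B7: {k,r,s} / {k,r}
  B8: {c,r} / {r}
  B9: {s} / {c}

Backward fixpoint:
  live B0: ∅→{c,r}
  live B1: ∅→{r}
  live B2: {r}→∅
  live B3: {c,r}→{c,r}
  live B4: {c,r}→{c,k,r}
  live B5: {c,r}→{c,r}
  live B6: {c,k,r}→{c,k,r}
  live B7: {c,k,r}→{c,r}
  live B8: {r}→{c}
  live B9: {c}→∅

Interference:
  b: {c,r}
  c: {b,k,r,s}
  k: {c,r,s}
  r: {b,c,k,s}
  s: {c,k,r}

Registers:
  lower bound: {c,k,r,s} mutually conflict ⇒ χ ≥ 4
  assign b→r2 c→r0 k→r2 r→r1 s→r3 — no edge inside a register ⇒ χ ≤ 4
  χ = 4

Answer: 4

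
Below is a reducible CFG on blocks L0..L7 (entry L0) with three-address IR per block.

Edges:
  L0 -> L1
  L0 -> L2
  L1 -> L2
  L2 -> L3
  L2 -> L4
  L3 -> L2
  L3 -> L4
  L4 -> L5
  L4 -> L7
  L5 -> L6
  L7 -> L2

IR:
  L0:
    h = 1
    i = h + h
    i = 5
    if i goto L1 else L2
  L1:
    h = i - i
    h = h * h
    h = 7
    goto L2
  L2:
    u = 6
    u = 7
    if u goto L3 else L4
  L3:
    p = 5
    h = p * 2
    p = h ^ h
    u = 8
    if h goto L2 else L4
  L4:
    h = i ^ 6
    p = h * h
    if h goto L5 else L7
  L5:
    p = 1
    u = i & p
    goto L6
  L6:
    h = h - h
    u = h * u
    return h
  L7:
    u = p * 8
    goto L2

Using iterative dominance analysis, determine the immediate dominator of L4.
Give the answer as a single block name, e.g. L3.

idom tree: L1←L0 L2←L0 L3←L2 L4←L2 L5←L4 L6←L5 L7←L4
Join-block Dom:
  L2: preds {L0,L1,L3,L7}: {L0} ∩ {L0,L1} ∩ {L0,L2,L3} ∩ {L0,L2,L4,L7} = {L0}; idom=L0
  L4: preds {L2,L3}: {L0,L2} ∩ {L0,L2,L3} = {L0,L2}; idom=L2

idom(L4) = L2

Answer: L2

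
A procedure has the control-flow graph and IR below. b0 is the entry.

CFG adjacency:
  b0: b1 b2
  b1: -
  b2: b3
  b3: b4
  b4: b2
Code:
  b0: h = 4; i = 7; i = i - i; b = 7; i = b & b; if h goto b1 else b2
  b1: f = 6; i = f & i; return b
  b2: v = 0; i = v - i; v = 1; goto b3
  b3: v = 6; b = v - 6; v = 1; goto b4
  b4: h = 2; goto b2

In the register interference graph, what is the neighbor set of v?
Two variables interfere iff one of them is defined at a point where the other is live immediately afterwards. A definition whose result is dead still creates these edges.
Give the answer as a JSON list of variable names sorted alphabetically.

Answer: ["i"]

Derivation:
Block summaries:
  b0: {b,h,i} / ∅
  b1: {f,i} / {b,i}
  b2: {i,v} / {i}
  b3: {b,v} / ∅
  b4: {h} / ∅

Liveness:
  b0 li=∅ lo={b,i}
  b1 li={b,i} lo=∅
  b2 li={i} lo={i}
  b3 li={i} lo={i}
  b4 li={i} lo={i}

Interfere edges:
  b: {f,h,i}
  f: {b,i}
  h: {b,i}
  i: {b,f,h,v}
  v: {i}

N(v) = ["i"]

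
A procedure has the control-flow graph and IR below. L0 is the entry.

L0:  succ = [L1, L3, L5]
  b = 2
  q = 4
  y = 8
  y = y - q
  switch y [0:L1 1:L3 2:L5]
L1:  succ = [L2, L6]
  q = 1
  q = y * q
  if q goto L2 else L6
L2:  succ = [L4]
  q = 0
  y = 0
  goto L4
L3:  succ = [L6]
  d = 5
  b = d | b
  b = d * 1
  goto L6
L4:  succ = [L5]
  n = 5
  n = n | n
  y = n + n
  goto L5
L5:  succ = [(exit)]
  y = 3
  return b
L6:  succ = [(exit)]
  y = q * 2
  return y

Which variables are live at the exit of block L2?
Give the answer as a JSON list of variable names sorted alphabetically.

Answer: ["b"]

Analysis:
Block summaries:
  L0 def {b,q,y} use ∅
  L1 def {q} use {y}
  L2 def {q,y} use ∅
  L3 def {b,d} use {b}
  L4 def {n,y} use ∅
  L5 def {y} use {b}
  L6 def {y} use {q}

Live sets:
  L0: in=∅ out={b,q,y}
  L1: in={b,y} out={b,q}
  L2: in={b} out={b}
  L3: in={b,q} out={q}
  L4: in={b} out={b}
  L5: in={b} out=∅
  L6: in={q} out=∅

live-out(L2) = ["b"]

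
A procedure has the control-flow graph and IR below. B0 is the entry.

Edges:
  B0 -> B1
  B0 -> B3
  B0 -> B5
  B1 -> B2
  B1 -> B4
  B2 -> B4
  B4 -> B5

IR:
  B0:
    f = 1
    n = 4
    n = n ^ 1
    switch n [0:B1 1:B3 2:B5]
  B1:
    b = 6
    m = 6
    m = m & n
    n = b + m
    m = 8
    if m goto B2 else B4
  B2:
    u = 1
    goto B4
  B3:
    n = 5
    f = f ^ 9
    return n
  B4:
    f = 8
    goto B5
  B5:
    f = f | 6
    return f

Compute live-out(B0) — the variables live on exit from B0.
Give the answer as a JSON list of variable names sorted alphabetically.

Answer: ["f", "n"]

Analysis:
Block summaries:
  B0: def={f,n} ue=∅
  B1: def={b,m,n} ue={n}
  B2: def={u} ue=∅
  B3: def={f,n} ue={f}
  B4: def={f} ue=∅
  B5: def={f} ue={f}

Liveness:
  B0: in=∅ out={f,n}
  B1: in={n} out=∅
  B2: in=∅ out=∅
  B3: in={f} out=∅
  B4: in=∅ out={f}
  B5: in={f} out=∅

live-out(B0) = ["f", "n"]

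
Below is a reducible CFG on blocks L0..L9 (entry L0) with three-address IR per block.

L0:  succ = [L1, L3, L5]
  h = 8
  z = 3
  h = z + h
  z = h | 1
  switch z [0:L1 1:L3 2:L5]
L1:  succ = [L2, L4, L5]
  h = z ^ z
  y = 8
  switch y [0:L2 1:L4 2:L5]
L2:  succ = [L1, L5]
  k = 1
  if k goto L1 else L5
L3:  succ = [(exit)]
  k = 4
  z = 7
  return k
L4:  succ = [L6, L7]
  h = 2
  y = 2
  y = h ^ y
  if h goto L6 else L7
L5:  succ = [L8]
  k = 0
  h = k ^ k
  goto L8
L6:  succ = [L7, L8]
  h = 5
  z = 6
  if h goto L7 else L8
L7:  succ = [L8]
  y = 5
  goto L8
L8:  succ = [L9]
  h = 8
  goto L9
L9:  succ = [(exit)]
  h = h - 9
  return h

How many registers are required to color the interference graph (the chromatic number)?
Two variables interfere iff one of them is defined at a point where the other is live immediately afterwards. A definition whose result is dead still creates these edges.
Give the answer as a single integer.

Per-block:
  L0: def={h,z} ue=∅
  L1: def={h,y} ue={z}
  L2: def={k} ue=∅
  L3: def={k,z} ue=∅
  L4: def={h,y} ue=∅
  L5: def={h,k} ue=∅
  L6: def={h,z} ue=∅
  L7: def={y} ue=∅
  L8: def={h} ue=∅
  L9: def={h} ue={h}

Live sets:
  live L0: ∅→{z}
  live L1: {z}→{z}
  live L2: {z}→{z}
  live L3: ∅→∅
  live L4: ∅→∅
  live L5: ∅→∅
  live L6: ∅→∅
  live L7: ∅→∅
  live L8: ∅→{h}
  live L9: {h}→∅

Interference:
  h↔{y,z}
  k↔{z}
  y↔{h,z}
  z↔{h,k,y}

Registers:
  lower bound: {h,y,z} mutually conflict ⇒ χ ≥ 3
  3-colouring: c0={z}  c1={h,k}  c2={y}
  χ = 3

Answer: 3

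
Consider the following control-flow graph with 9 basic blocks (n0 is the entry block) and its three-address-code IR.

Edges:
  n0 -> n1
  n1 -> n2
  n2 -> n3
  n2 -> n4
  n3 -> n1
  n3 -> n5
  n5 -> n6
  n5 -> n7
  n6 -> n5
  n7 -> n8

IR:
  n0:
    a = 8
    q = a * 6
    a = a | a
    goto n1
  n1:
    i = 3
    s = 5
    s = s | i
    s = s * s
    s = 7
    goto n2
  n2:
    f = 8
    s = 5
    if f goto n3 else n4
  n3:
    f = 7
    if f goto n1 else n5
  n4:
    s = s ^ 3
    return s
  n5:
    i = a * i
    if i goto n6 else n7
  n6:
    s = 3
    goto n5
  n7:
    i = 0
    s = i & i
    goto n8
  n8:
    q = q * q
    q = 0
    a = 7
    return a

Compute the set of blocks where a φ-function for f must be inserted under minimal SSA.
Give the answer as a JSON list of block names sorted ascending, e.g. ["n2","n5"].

idom tree: n1←n0 n2←n1 n3←n2 n4←n2 n5←n3 n6←n5 n7←n5 n8←n7
Join-block Dom:
  n1: preds {n0,n3}: {n0} ∩ {n0,n1,n2,n3} = {n0}; idom=n0
  n5: preds {n3,n6}: {n0,n1,n2,n3} ∩ {n0,n1,n2,n3,n5,n6} = {n0,n1,n2,n3}; idom=n3

DF walk-up:
  join n1 pred n0: · stop@n0
  join n1 pred n3: n3→n2→n1 stop@n0
  join n5 pred n3: · stop@n3
  join n5 pred n6: n6→n5 stop@n3
  n0: DF=∅
  n1: DF={n1}
  n2: DF={n1}
  n3: DF={n1}
  n4: DF=∅
  n5: DF={n5}
  n6: DF={n5}
  n7: DF=∅
  n8: DF=∅

φ for f: defs {n2,n3}
  DF⁺ = {n1}

Answer: ["n1"]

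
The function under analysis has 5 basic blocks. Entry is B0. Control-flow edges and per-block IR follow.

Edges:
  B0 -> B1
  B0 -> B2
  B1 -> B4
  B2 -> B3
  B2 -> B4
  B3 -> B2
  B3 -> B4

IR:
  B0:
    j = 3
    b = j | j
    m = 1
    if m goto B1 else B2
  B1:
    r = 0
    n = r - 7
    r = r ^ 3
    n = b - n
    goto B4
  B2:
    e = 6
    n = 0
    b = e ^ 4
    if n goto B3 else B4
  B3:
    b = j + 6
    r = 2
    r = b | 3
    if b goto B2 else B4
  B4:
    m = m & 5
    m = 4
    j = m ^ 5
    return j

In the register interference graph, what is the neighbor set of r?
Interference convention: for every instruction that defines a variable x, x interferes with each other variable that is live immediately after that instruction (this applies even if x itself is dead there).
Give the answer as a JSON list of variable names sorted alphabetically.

Answer: ["b", "j", "m", "n"]

Working:
Block summaries:
  B0: def={b,j,m} ue=∅
  B1: def={n,r} ue={b}
  B2: def={b,e,n} ue=∅
  B3: def={b,r} ue={j}
  B4: def={j,m} ue={m}

Backward fixpoint:
  B0: in=∅ out={b,j,m}
  B1: in={b,m} out={m}
  B2: in={j,m} out={j,m}
  B3: in={j,m} out={j,m}
  B4: in={m} out=∅

Conflict graph:
  b↔{j,m,n,r}
  e↔{j,m,n}
  j↔{b,e,m,n,r}
  m↔{b,e,j,n,r}
  n↔{b,e,j,m,r}
  r↔{b,j,m,n}

N(r) = ["b", "j", "m", "n"]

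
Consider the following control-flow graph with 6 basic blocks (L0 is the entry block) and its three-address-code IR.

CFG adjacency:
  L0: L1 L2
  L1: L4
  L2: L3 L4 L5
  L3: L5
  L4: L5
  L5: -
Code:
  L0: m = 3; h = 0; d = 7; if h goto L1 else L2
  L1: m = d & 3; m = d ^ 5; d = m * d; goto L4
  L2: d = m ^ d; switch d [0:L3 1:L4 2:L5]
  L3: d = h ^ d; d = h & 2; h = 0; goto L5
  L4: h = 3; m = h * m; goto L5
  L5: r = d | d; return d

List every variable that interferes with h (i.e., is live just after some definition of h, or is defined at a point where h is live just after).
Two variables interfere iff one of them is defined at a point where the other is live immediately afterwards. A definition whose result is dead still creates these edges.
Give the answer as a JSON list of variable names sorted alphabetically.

def/use:
  L0: def={d,h,m} ue=∅
  L1: def={d,m} ue={d}
  L2: def={d} ue={d,m}
  L3: def={d,h} ue={d,h}
  L4: def={h,m} ue={m}
  L5: def={r} ue={d}

Live sets:
  L0: in=∅ out={d,h,m}
  L1: in={d} out={d,m}
  L2: in={d,h,m} out={d,h,m}
  L3: in={d,h} out={d}
  L4: in={d,m} out={d}
  L5: in={d} out=∅

Interference:
  d: {h,m,r}
  h: {d,m}
  m: {d,h}
  r: {d}

N(h) = ["d", "m"]

Answer: ["d", "m"]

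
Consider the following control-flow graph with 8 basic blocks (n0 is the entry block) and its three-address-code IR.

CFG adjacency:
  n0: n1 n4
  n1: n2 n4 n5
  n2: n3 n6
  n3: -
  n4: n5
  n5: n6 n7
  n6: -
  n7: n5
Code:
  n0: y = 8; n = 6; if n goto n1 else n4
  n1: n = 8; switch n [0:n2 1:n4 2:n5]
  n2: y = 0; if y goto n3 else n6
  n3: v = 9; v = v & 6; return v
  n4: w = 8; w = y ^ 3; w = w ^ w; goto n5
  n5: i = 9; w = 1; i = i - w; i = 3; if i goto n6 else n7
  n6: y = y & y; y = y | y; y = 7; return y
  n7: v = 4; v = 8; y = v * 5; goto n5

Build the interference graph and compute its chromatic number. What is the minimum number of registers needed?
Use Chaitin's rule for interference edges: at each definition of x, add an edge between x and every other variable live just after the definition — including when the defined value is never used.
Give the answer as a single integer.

Per-block:
  n0: def={n,y} ue=∅
  n1: def={n} ue=∅
  n2: def={y} ue=∅
  n3: def={v} ue=∅
  n4: def={w} ue={y}
  n5: def={i,w} ue=∅
  n6: def={y} ue={y}
  n7: def={v,y} ue=∅

Liveness:
  live n0: ∅→{y}
  live n1: {y}→{y}
  live n2: ∅→{y}
  live n3: ∅→∅
  live n4: {y}→{y}
  live n5: {y}→{y}
  live n6: {y}→∅
  live n7: ∅→{y}

Interference:
  i — {w,y}
  n — {y}
  v — ∅
  w — {i,y}
  y — {i,n,w}

Colouring:
  lower bound: {i,w,y} mutually conflict ⇒ χ ≥ 3
  assign i→c1 n→c1 v→c0 w→c2 y→c0 — no edge inside a register ⇒ χ ≤ 3
  χ = 3

Answer: 3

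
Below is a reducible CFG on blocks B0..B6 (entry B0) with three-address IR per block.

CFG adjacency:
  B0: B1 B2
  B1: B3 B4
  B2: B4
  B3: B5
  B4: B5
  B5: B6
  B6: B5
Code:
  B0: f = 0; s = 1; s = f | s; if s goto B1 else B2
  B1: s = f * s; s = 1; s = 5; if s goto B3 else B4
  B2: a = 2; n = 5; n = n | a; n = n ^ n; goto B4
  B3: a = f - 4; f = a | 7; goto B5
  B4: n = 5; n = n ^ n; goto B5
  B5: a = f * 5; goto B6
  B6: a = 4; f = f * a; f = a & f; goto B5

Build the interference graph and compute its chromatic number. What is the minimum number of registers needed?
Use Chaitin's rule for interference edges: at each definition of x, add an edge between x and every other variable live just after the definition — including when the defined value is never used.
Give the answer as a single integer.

Answer: 3

Analysis:
def/use:
  B0: def={f,s} ue=∅
  B1: def={s} ue={f,s}
  B2: def={a,n} ue=∅
  B3: def={a,f} ue={f}
  B4: def={n} ue=∅
  B5: def={a} ue={f}
  B6: def={a,f} ue={f}

Liveness:
  live B0: ∅→{f,s}
  live B1: {f,s}→{f}
  live B2: {f}→{f}
  live B3: {f}→{f}
  live B4: {f}→{f}
  live B5: {f}→{f}
  live B6: {f}→{f}

Interfere edges:
  a↔{f,n}
  f↔{a,n,s}
  n↔{a,f}
  s↔{f}

Colouring:
  {a,f,n} pairwise interfere (3-clique) ⇒ χ ≥ 3
  assign a→R1 f→R0 n→R2 s→R1 — no edge inside a register ⇒ χ ≤ 3
  χ = 3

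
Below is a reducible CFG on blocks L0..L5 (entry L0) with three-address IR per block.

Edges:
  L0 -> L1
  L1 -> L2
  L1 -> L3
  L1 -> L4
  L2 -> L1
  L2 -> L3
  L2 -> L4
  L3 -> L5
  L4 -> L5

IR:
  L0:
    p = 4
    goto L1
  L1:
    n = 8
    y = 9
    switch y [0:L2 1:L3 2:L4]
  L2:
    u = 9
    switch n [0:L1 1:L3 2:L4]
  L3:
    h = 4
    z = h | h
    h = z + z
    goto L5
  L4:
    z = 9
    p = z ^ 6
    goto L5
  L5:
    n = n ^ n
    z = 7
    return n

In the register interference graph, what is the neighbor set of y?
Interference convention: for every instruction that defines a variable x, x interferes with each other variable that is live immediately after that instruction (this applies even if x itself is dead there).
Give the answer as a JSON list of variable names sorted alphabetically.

Answer: ["n"]

Working:
Per-block:
  L0: def={p} ue=∅
  L1: def={n,y} ue=∅
  L2: def={u} ue={n}
  L3: def={h,z} ue=∅
  L4: def={p,z} ue=∅
  L5: def={n,z} ue={n}

Backward fixpoint:
  L0: in=∅ out=∅
  L1: in=∅ out={n}
  L2: in={n} out={n}
  L3: in={n} out={n}
  L4: in={n} out={n}
  L5: in={n} out=∅

Interference:
  h — {n}
  n — {h,p,u,y,z}
  p — {n}
  u — {n}
  y — {n}
  z — {n}

N(y) = ["n"]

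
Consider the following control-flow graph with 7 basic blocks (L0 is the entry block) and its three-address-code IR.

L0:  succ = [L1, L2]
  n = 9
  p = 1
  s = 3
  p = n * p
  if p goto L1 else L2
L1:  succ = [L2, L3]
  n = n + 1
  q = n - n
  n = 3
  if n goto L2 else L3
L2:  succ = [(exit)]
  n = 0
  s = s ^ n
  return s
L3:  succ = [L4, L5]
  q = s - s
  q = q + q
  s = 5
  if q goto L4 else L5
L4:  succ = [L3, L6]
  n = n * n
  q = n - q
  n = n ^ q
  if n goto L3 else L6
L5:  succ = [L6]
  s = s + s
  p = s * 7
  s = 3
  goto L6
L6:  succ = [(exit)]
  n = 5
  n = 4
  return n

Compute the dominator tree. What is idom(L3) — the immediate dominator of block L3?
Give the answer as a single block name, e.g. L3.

idom tree: L1←L0 L2←L0 L3←L1 L4←L3 L5←L3 L6←L3
Join-block Dom:
  L2: preds {L0,L1}: {L0} ∩ {L0,L1} = {L0}; idom=L0
  L3: preds {L1,L4}: {L0,L1} ∩ {L0,L1,L3,L4} = {L0,L1}; idom=L1
  L6: preds {L4,L5}: {L0,L1,L3,L4} ∩ {L0,L1,L3,L5} = {L0,L1,L3}; idom=L3

idom(L3) = L1

Answer: L1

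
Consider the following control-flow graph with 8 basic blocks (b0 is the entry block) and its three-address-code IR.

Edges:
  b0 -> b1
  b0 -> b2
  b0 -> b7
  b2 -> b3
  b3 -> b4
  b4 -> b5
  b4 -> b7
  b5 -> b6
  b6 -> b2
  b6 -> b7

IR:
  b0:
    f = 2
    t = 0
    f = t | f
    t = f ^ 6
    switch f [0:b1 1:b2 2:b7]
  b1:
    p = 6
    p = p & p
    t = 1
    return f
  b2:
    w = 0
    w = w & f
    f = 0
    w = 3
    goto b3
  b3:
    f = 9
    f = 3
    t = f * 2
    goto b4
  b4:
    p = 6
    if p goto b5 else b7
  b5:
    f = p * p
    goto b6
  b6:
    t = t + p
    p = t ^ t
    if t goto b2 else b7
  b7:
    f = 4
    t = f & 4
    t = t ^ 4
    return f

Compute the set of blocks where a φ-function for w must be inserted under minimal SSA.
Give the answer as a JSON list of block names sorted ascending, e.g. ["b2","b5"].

idom tree: b1←b0 b2←b0 b3←b2 b4←b3 b5←b4 b6←b5 b7←b0
Dom at joins:
  b2: preds {b0,b6}: {b0} ∩ {b0,b2,b3,b4,b5,b6} = {b0}; idom=b0
  b7: preds {b0,b4,b6}: {b0} ∩ {b0,b2,b3,b4} ∩ {b0,b2,b3,b4,b5,b6} = {b0}; idom=b0

DF walk-up:
  b2←b0: walk · to b0
  b2←b6: walk b6→b5→b4→b3→b2 to b0
  b7←b0: walk · to b0
  b7←b4: walk b4→b3→b2 to b0
  b7←b6: walk b6→b5→b4→b3→b2 to b0
  b0: DF=∅
  b1: DF=∅
  b2: DF={b2,b7}
  b3: DF={b2,b7}
  b4: DF={b2,b7}
  b5: DF={b2,b7}
  b6: DF={b2,b7}
  b7: DF=∅

φ for w: defs {b2}
  DF⁺ = {b2,b7}

Answer: ["b2", "b7"]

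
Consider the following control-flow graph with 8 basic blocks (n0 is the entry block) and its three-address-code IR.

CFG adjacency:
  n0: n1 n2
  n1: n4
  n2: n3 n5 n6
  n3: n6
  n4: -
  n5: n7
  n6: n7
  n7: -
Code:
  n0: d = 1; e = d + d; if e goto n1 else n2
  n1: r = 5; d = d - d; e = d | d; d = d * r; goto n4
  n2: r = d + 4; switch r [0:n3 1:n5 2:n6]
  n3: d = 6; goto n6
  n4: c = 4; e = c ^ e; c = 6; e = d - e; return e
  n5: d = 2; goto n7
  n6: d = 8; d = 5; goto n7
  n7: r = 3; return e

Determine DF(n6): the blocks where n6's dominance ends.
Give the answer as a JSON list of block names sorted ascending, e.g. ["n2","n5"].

idom tree: n1←n0 n2←n0 n3←n2 n4←n1 n5←n2 n6←n2 n7←n2
Dom at joins:
  n6: preds {n2,n3}: {n0,n2} ∩ {n0,n2,n3} = {n0,n2}; idom=n2
  n7: preds {n5,n6}: {n0,n2,n5} ∩ {n0,n2,n6} = {n0,n2}; idom=n2

Frontier:
  join n6 pred n2: · stop@n2
  join n6 pred n3: n3 stop@n2
  join n7 pred n5: n5 stop@n2
  join n7 pred n6: n6 stop@n2
  n0 → ∅
  n1 → ∅
  n2 → ∅
  n3 → {n6}
  n4 → ∅
  n5 → {n7}
  n6 → {n7}
  n7 → ∅

DF(n6) = ["n7"]

Answer: ["n7"]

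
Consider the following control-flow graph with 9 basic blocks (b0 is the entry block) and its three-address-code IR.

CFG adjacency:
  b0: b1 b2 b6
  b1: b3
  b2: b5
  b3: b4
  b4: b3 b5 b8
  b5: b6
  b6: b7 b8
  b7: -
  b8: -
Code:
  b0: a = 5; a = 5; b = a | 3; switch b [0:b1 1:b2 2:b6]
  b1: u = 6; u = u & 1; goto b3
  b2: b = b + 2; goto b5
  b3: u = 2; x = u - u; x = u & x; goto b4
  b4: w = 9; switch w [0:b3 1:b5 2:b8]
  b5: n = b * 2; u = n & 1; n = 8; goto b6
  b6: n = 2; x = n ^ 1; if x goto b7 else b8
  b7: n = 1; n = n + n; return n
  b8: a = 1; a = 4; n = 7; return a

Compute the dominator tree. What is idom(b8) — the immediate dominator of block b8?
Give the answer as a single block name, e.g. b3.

idom tree: b1←b0 b2←b0 b3←b1 b4←b3 b5←b0 b6←b0 b7←b6 b8←b0
Dom at joins:
  b3: preds {b1,b4}: {b0,b1} ∩ {b0,b1,b3,b4} = {b0,b1}; idom=b1
  b5: preds {b2,b4}: {b0,b2} ∩ {b0,b1,b3,b4} = {b0}; idom=b0
  b6: preds {b0,b5}: {b0} ∩ {b0,b5} = {b0}; idom=b0
  b8: preds {b4,b6}: {b0,b1,b3,b4} ∩ {b0,b6} = {b0}; idom=b0

idom(b8) = b0

Answer: b0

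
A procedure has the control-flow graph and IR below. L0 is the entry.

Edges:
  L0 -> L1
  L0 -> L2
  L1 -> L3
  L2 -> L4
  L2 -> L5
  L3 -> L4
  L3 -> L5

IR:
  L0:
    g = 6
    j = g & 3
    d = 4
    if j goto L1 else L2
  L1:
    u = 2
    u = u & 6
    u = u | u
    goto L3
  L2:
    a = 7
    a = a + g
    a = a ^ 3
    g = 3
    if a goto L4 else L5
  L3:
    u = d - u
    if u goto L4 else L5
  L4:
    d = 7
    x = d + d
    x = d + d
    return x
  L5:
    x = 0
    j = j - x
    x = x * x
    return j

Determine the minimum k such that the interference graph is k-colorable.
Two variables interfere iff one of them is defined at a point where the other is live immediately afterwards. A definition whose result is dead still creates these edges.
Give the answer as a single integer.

Block summaries:
  L0: {d,g,j} / ∅
  L1: {u} / ∅
  L2: {a,g} / {g}
  L3: {u} / {d,u}
  L4: {d,x} / ∅
  L5: {j,x} / {j}

Live sets:
  L0 li=∅ lo={d,g,j}
  L1 li={d,j} lo={d,j,u}
  L2 li={g,j} lo={j}
  L3 li={d,j,u} lo={j}
  L4 li=∅ lo=∅
  L5 li={j} lo=∅

Interference:
  a↔{g,j}
  d↔{g,j,u,x}
  g↔{a,d,j}
  j↔{a,d,g,u,x}
  u↔{d,j}
  x↔{d,j}

Colouring:
  {a,g,j} pairwise interfere (3-clique) ⇒ χ ≥ 3
  3-colouring: c0={j}  c1={a,d}  c2={g,u,x}
  χ = 3

Answer: 3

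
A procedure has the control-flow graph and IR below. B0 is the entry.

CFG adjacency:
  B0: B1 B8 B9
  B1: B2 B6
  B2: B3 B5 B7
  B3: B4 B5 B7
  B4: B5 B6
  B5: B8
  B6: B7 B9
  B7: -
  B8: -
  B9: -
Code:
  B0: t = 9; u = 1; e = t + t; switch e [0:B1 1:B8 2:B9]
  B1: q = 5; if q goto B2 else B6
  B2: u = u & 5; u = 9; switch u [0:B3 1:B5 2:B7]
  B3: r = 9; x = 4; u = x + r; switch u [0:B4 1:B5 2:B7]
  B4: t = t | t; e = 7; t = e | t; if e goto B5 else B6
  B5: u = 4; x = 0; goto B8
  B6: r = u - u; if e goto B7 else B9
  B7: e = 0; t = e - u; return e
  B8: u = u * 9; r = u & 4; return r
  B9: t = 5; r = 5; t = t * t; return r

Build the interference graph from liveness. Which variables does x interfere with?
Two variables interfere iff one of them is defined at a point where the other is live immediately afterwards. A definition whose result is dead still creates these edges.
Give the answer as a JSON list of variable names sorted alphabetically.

def/use:
  B0: {e,t,u} / ∅
  B1: {q} / ∅
  B2: {u} / {u}
  B3: {r,u,x} / ∅
  B4: {e,t} / {t}
  B5: {u,x} / ∅
  B6: {r} / {e,u}
  B7: {e,t} / {u}
  B8: {r,u} / {u}
  B9: {r,t} / ∅

Live sets:
  live B0: ∅→{e,t,u}
  live B1: {e,t,u}→{e,t,u}
  live B2: {t,u}→{t,u}
  live B3: {t}→{t,u}
  live B4: {t,u}→{e,u}
  live B5: ∅→{u}
  live B6: {e,u}→{u}
  live B7: {u}→∅
  live B8: {u}→∅
  live B9: ∅→∅

Conflict graph:
  e: {q,r,t,u}
  q: {e,t,u}
  r: {e,t,u,x}
  t: {e,q,r,u,x}
  u: {e,q,r,t,x}
  x: {r,t,u}

N(x) = ["r", "t", "u"]

Answer: ["r", "t", "u"]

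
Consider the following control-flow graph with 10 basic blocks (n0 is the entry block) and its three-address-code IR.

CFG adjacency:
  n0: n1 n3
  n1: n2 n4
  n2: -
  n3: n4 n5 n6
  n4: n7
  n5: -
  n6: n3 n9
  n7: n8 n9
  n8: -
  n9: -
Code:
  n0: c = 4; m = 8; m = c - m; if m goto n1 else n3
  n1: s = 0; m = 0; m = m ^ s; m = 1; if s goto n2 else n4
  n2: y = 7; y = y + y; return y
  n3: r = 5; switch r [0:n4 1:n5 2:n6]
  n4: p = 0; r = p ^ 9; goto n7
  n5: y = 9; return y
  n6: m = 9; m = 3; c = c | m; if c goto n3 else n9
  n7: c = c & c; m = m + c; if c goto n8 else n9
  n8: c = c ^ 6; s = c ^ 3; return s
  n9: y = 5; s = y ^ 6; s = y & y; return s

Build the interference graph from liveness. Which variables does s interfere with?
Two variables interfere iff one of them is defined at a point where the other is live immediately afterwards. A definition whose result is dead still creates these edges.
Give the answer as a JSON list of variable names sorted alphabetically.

Answer: ["c", "m", "y"]

Derivation:
Block summaries:
  n0: {c,m} / ∅
  n1: {m,s} / ∅
  n2: {y} / ∅
  n3: {r} / ∅
  n4: {p,r} / ∅
  n5: {y} / ∅
  n6: {c,m} / {c}
  n7: {c,m} / {c,m}
  n8: {c,s} / {c}
  n9: {s,y} / ∅

Liveness:
  n0: in=∅ out={c,m}
  n1: in={c} out={c,m}
  n2: in=∅ out=∅
  n3: in={c,m} out={c,m}
  n4: in={c,m} out={c,m}
  n5: in=∅ out=∅
  n6: in={c} out={c,m}
  n7: in={c,m} out={c}
  n8: in={c} out=∅
  n9: in=∅ out=∅

Conflict graph:
  c: {m,p,r,s}
  m: {c,p,r,s}
  p: {c,m}
  r: {c,m}
  s: {c,m,y}
  y: {s}

N(s) = ["c", "m", "y"]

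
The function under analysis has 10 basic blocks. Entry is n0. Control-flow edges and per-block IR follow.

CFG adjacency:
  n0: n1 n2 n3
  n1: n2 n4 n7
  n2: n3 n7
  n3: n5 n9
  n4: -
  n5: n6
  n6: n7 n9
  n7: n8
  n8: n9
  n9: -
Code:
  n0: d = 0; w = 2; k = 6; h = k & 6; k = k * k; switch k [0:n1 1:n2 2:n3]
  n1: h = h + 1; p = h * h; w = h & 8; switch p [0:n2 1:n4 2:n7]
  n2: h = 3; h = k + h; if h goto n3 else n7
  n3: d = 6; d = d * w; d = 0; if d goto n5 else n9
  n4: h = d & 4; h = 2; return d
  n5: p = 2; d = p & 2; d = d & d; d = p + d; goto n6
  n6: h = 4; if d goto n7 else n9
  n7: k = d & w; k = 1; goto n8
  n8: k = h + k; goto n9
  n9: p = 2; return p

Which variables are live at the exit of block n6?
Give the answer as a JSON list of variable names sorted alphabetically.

Per-block:
  n0: {d,h,k,w} / ∅
  n1: {h,p,w} / {h}
  n2: {h} / {k}
  n3: {d} / {w}
  n4: {h} / {d}
  n5: {d,p} / ∅
  n6: {h} / {d}
  n7: {k} / {d,w}
  n8: {k} / {h,k}
  n9: {p} / ∅

Backward fixpoint:
  n0 li=∅ lo={d,h,k,w}
  n1 li={d,h,k} lo={d,h,k,w}
  n2 li={d,k,w} lo={d,h,w}
  n3 li={w} lo={w}
  n4 li={d} lo=∅
  n5 li={w} lo={d,w}
  n6 li={d,w} lo={d,h,w}
  n7 li={d,h,w} lo={h,k}
  n8 li={h,k} lo=∅
  n9 li=∅ lo=∅

live-out(n6) = ["d", "h", "w"]

Answer: ["d", "h", "w"]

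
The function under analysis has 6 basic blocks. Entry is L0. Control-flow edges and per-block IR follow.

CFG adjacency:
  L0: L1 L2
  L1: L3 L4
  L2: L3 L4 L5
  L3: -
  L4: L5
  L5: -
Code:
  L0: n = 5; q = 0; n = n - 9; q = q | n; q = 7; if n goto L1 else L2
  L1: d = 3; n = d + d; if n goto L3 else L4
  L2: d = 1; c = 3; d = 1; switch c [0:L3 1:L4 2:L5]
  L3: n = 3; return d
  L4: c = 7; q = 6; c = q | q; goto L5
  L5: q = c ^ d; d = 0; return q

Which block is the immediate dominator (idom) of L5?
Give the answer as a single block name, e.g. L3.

Answer: L0

Working:
idom tree: L1←L0 L2←L0 L3←L0 L4←L0 L5←L0
Dom∩ at merges:
  L3: preds {L1,L2}: {L0,L1} ∩ {L0,L2} = {L0}; idom=L0
  L4: preds {L1,L2}: {L0,L1} ∩ {L0,L2} = {L0}; idom=L0
  L5: preds {L2,L4}: {L0,L2} ∩ {L0,L4} = {L0}; idom=L0

idom(L5) = L0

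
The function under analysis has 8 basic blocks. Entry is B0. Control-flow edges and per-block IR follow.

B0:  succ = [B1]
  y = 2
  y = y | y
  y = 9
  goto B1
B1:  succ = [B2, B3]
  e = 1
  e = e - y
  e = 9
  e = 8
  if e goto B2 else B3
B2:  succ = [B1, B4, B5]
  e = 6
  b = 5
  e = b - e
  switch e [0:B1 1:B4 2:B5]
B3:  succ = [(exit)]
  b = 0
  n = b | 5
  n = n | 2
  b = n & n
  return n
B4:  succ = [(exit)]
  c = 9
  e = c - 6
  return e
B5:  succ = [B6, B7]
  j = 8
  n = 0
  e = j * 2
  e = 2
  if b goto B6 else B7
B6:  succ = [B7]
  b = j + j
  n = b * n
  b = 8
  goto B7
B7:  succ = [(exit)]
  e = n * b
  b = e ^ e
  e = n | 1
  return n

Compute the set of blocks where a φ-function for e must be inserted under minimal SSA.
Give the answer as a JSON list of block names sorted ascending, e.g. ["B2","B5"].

Answer: ["B1"]

Analysis:
idom tree: B1←B0 B2←B1 B3←B1 B4←B2 B5←B2 B6←B5 B7←B5
Dom at joins:
  B1: preds {B0,B2}: {B0} ∩ {B0,B1,B2} = {B0}; idom=B0
  B7: preds {B5,B6}: {B0,B1,B2,B5} ∩ {B0,B1,B2,B5,B6} = {B0,B1,B2,B5}; idom=B5

DF walk-up:
  B1←B0: walk · to B0
  B1←B2: walk B2→B1 to B0
  B7←B5: walk · to B5
  B7←B6: walk B6 to B5
  B0: DF=∅
  B1: DF={B1}
  B2: DF={B1}
  B3: DF=∅
  B4: DF=∅
  B5: DF=∅
  B6: DF={B7}
  B7: DF=∅

φ for e: defs {B1,B2,B4,B5,B7}
  DF⁺ = {B1}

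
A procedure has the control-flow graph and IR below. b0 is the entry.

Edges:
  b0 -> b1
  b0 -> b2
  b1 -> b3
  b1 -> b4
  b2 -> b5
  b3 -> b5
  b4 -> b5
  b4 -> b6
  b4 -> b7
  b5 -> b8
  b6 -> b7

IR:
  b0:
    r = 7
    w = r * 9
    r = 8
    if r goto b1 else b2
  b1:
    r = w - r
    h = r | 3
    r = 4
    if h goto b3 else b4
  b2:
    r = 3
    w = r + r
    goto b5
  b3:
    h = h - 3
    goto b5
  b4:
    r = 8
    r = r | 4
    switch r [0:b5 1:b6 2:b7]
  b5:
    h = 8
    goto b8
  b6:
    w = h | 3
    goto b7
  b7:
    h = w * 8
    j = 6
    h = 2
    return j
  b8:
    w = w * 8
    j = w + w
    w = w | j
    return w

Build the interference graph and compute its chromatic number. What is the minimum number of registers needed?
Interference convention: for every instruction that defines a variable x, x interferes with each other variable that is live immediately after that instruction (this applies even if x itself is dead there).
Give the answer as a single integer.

Block summaries:
  b0 def {r,w} use ∅
  b1 def {h,r} use {r,w}
  b2 def {r,w} use ∅
  b3 def {h} use {h}
  b4 def {r} use ∅
  b5 def {h} use ∅
  b6 def {w} use {h}
  b7 def {h,j} use {w}
  b8 def {j,w} use {w}

Live sets:
  live b0: ∅→{r,w}
  live b1: {r,w}→{h,w}
  live b2: ∅→{w}
  live b3: {h,w}→{w}
  live b4: {h,w}→{h,w}
  live b5: {w}→{w}
  live b6: {h}→{w}
  live b7: {w}→∅
  live b8: {w}→∅

Conflict graph:
  h: {j,r,w}
  j: {h,w}
  r: {h,w}
  w: {h,j,r}

Colouring:
  lower bound: {h,j,w} mutually conflict ⇒ χ ≥ 3
  assign h→R0 j→R2 r→R2 w→R1 — no edge inside a register ⇒ χ ≤ 3
  χ = 3

Answer: 3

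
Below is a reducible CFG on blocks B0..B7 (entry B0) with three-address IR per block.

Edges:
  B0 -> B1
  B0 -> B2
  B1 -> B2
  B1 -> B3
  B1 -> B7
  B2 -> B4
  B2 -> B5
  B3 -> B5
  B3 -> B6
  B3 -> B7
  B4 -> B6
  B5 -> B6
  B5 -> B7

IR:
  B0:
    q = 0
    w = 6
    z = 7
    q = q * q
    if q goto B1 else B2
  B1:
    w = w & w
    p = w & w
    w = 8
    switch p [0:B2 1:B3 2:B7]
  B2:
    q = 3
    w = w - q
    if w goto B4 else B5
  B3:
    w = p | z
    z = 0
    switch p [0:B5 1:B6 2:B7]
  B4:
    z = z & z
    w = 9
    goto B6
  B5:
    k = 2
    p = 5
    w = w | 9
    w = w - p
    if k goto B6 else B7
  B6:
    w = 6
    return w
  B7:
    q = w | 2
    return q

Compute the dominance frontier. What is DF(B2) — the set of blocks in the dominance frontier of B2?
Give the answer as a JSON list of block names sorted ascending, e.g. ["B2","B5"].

idom tree: B1←B0 B2←B0 B3←B1 B4←B2 B5←B0 B6←B0 B7←B0
Join-block Dom:
  B2: preds {B0,B1}: {B0} ∩ {B0,B1} = {B0}; idom=B0
  B5: preds {B2,B3}: {B0,B2} ∩ {B0,B1,B3} = {B0}; idom=B0
  B6: preds {B3,B4,B5}: {B0,B1,B3} ∩ {B0,B2,B4} ∩ {B0,B5} = {B0}; idom=B0
  B7: preds {B1,B3,B5}: {B0,B1} ∩ {B0,B1,B3} ∩ {B0,B5} = {B0}; idom=B0

Frontier:
  B2←B0: walk · to B0
  B2←B1: walk B1 to B0
  B5←B2: walk B2 to B0
  B5←B3: walk B3→B1 to B0
  B6←B3: walk B3→B1 to B0
  B6←B4: walk B4→B2 to B0
  B6←B5: walk B5 to B0
  B7←B1: walk B1 to B0
  B7←B3: walk B3→B1 to B0
  B7←B5: walk B5 to B0
  B0 → ∅
  B1 → {B2,B5,B6,B7}
  B2 → {B5,B6}
  B3 → {B5,B6,B7}
  B4 → {B6}
  B5 → {B6,B7}
  B6 → ∅
  B7 → ∅

DF(B2) = ["B5", "B6"]

Answer: ["B5", "B6"]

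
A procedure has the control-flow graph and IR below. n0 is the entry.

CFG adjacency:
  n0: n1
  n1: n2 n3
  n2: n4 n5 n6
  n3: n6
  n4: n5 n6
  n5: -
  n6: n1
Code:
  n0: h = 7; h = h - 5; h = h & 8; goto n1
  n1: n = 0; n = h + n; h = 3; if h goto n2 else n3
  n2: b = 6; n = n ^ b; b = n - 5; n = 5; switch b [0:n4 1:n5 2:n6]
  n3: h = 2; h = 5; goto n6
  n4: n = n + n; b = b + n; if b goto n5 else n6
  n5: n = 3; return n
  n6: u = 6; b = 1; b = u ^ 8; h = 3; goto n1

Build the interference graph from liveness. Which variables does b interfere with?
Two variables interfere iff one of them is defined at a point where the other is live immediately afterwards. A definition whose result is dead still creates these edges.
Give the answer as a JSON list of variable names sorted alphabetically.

def/use:
  n0: def={h} ue=∅
  n1: def={h,n} ue={h}
  n2: def={b,n} ue={n}
  n3: def={h} ue=∅
  n4: def={b,n} ue={b,n}
  n5: def={n} ue=∅
  n6: def={b,h,u} ue=∅

Backward fixpoint:
  n0 li=∅ lo={h}
  n1 li={h} lo={n}
  n2 li={n} lo={b,n}
  n3 li=∅ lo=∅
  n4 li={b,n} lo=∅
  n5 li=∅ lo=∅
  n6 li=∅ lo={h}

Interfere edges:
  b↔{n,u}
  h↔{n}
  n↔{b,h}
  u↔{b}

N(b) = ["n", "u"]

Answer: ["n", "u"]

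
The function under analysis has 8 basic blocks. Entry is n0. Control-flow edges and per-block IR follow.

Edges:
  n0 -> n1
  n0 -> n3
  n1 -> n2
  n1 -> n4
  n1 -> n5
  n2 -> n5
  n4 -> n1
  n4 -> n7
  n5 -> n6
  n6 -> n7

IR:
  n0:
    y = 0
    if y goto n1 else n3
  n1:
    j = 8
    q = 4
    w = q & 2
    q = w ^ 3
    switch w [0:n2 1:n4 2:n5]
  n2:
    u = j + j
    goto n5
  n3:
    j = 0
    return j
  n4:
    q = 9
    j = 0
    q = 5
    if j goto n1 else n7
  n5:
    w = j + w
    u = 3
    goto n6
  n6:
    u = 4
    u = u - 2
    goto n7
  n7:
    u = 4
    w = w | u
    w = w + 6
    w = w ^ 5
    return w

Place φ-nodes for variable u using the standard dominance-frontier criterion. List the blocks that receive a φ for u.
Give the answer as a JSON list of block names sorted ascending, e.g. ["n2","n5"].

Answer: ["n5", "n7"]

Working:
idom tree: n1←n0 n2←n1 n3←n0 n4←n1 n5←n1 n6←n5 n7←n1
Dom at joins:
  n1: preds {n0,n4}: {n0} ∩ {n0,n1,n4} = {n0}; idom=n0
  n5: preds {n1,n2}: {n0,n1} ∩ {n0,n1,n2} = {n0,n1}; idom=n1
  n7: preds {n4,n6}: {n0,n1,n4} ∩ {n0,n1,n5,n6} = {n0,n1}; idom=n1

DF derivation:
  join n1 pred n0: · stop@n0
  join n1 pred n4: n4→n1 stop@n0
  join n5 pred n1: · stop@n1
  join n5 pred n2: n2 stop@n1
  join n7 pred n4: n4 stop@n1
  join n7 pred n6: n6→n5 stop@n1
  n0: DF=∅
  n1: DF={n1}
  n2: DF={n5}
  n3: DF=∅
  n4: DF={n1,n7}
  n5: DF={n7}
  n6: DF={n7}
  n7: DF=∅

φ for u: defs {n2,n5,n6,n7}
  DF⁺ = {n5,n7}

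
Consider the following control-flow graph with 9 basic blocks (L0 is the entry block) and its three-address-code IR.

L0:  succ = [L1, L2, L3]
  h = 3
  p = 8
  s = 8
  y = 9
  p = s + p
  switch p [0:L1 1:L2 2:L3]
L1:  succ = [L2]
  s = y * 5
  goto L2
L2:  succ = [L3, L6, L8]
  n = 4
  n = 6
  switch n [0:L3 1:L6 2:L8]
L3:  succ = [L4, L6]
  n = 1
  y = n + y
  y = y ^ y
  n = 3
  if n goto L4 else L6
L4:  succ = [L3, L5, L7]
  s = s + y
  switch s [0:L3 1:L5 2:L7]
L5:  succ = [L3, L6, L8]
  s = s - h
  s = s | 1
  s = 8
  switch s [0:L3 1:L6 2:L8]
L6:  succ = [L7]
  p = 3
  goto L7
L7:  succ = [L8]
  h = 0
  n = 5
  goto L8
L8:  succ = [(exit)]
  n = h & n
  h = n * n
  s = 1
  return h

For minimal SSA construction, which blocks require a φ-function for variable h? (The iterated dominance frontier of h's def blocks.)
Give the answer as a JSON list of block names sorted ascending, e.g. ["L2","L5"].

idom tree: L1←L0 L2←L0 L3←L0 L4←L3 L5←L4 L6←L0 L7←L0 L8←L0
Join-block Dom:
  L2: preds {L0,L1}: {L0} ∩ {L0,L1} = {L0}; idom=L0
  L3: preds {L0,L2,L4,L5}: {L0} ∩ {L0,L2} ∩ {L0,L3,L4} ∩ {L0,L3,L4,L5} = {L0}; idom=L0
  L6: preds {L2,L3,L5}: {L0,L2} ∩ {L0,L3} ∩ {L0,L3,L4,L5} = {L0}; idom=L0
  L7: preds {L4,L6}: {L0,L3,L4} ∩ {L0,L6} = {L0}; idom=L0
  L8: preds {L2,L5,L7}: {L0,L2} ∩ {L0,L3,L4,L5} ∩ {L0,L7} = {L0}; idom=L0

DF derivation:
  join L2 pred L0: · stop@L0
  join L2 pred L1: L1 stop@L0
  join L3 pred L0: · stop@L0
  join L3 pred L2: L2 stop@L0
  join L3 pred L4: L4→L3 stop@L0
  join L3 pred L5: L5→L4→L3 stop@L0
  join L6 pred L2: L2 stop@L0
  join L6 pred L3: L3 stop@L0
  join L6 pred L5: L5→L4→L3 stop@L0
  join L7 pred L4: L4→L3 stop@L0
  join L7 pred L6: L6 stop@L0
  join L8 pred L2: L2 stop@L0
  join L8 pred L5: L5→L4→L3 stop@L0
  join L8 pred L7: L7 stop@L0
  DF(L0)=∅
  DF(L1)={L2}
  DF(L2)={L3,L6,L8}
  DF(L3)={L3,L6,L7,L8}
  DF(L4)={L3,L6,L7,L8}
  DF(L5)={L3,L6,L8}
  DF(L6)={L7}
  DF(L7)={L8}
  DF(L8)=∅

φ for h: defs {L0,L7,L8}
  DF⁺ = {L8}

Answer: ["L8"]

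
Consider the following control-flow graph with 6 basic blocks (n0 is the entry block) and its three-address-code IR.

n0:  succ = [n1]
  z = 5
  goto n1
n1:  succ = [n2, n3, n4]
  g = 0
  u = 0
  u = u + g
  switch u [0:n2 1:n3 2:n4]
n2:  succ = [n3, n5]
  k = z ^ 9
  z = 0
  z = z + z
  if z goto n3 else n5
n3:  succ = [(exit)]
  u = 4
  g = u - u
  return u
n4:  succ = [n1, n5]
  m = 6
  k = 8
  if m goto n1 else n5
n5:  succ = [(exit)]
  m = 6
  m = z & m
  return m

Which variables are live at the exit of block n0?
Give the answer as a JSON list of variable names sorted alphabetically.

def/use:
  n0 def {z} use ∅
  n1 def {g,u} use ∅
  n2 def {k,z} use {z}
  n3 def {g,u} use ∅
  n4 def {k,m} use ∅
  n5 def {m} use {z}

Backward fixpoint:
  live n0: ∅→{z}
  live n1: {z}→{z}
  live n2: {z}→{z}
  live n3: ∅→∅
  live n4: {z}→{z}
  live n5: {z}→∅

live-out(n0) = ["z"]

Answer: ["z"]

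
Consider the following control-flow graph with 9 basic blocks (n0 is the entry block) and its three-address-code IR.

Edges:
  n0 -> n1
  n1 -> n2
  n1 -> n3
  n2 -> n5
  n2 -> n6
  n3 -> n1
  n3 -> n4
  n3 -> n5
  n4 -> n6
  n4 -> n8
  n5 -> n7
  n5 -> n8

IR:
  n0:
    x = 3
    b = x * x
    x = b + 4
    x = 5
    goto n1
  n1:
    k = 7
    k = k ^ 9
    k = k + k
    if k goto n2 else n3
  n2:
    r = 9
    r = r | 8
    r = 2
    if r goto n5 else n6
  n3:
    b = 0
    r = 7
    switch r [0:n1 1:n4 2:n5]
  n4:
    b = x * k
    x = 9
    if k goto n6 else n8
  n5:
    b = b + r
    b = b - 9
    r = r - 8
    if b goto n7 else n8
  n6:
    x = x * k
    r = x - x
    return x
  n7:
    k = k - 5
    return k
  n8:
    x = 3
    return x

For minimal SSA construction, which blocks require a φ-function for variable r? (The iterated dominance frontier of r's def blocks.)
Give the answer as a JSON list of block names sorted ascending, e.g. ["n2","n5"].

Answer: ["n1", "n5", "n6", "n8"]

Derivation:
idom tree: n1←n0 n2←n1 n3←n1 n4←n3 n5←n1 n6←n1 n7←n5 n8←n1
Dom∩ at merges:
  n1: preds {n0,n3}: {n0} ∩ {n0,n1,n3} = {n0}; idom=n0
  n5: preds {n2,n3}: {n0,n1,n2} ∩ {n0,n1,n3} = {n0,n1}; idom=n1
  n6: preds {n2,n4}: {n0,n1,n2} ∩ {n0,n1,n3,n4} = {n0,n1}; idom=n1
  n8: preds {n4,n5}: {n0,n1,n3,n4} ∩ {n0,n1,n5} = {n0,n1}; idom=n1

Frontier:
  join n1 pred n0: · stop@n0
  join n1 pred n3: n3→n1 stop@n0
  join n5 pred n2: n2 stop@n1
  join n5 pred n3: n3 stop@n1
  join n6 pred n2: n2 stop@n1
  join n6 pred n4: n4→n3 stop@n1
  join n8 pred n4: n4→n3 stop@n1
  join n8 pred n5: n5 stop@n1
  n0: DF=∅
  n1: DF={n1}
  n2: DF={n5,n6}
  n3: DF={n1,n5,n6,n8}
  n4: DF={n6,n8}
  n5: DF={n8}
  n6: DF=∅
  n7: DF=∅
  n8: DF=∅

φ for r: defs {n2,n3,n5,n6}
  DF⁺ = {n1,n5,n6,n8}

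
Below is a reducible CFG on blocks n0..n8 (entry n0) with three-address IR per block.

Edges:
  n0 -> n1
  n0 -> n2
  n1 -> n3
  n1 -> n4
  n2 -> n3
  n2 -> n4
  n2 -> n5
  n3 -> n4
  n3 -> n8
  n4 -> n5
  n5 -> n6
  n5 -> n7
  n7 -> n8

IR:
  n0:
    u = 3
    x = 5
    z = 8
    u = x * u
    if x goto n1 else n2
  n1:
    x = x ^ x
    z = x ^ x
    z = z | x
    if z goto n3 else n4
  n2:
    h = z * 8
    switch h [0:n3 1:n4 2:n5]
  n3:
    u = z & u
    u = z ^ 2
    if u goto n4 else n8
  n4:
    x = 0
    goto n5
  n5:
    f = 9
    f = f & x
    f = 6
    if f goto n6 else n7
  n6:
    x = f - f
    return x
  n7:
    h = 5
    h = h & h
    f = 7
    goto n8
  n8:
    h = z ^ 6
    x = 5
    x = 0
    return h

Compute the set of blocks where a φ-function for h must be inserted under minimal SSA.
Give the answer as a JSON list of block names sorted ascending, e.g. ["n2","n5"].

Answer: ["n3", "n4", "n5", "n8"]

Analysis:
idom tree: n1←n0 n2←n0 n3←n0 n4←n0 n5←n0 n6←n5 n7←n5 n8←n0
Dom at joins:
  n3: preds {n1,n2}: {n0,n1} ∩ {n0,n2} = {n0}; idom=n0
  n4: preds {n1,n2,n3}: {n0,n1} ∩ {n0,n2} ∩ {n0,n3} = {n0}; idom=n0
  n5: preds {n2,n4}: {n0,n2} ∩ {n0,n4} = {n0}; idom=n0
  n8: preds {n3,n7}: {n0,n3} ∩ {n0,n5,n7} = {n0}; idom=n0

DF derivation:
  n3←n1: walk n1 to n0
  n3←n2: walk n2 to n0
  n4←n1: walk n1 to n0
  n4←n2: walk n2 to n0
  n4←n3: walk n3 to n0
  n5←n2: walk n2 to n0
  n5←n4: walk n4 to n0
  n8←n3: walk n3 to n0
  n8←n7: walk n7→n5 to n0
  n0: DF=∅
  n1: DF={n3,n4}
  n2: DF={n3,n4,n5}
  n3: DF={n4,n8}
  n4: DF={n5}
  n5: DF={n8}
  n6: DF=∅
  n7: DF={n8}
  n8: DF=∅

φ for h: defs {n2,n7,n8}
  DF⁺ = {n3,n4,n5,n8}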